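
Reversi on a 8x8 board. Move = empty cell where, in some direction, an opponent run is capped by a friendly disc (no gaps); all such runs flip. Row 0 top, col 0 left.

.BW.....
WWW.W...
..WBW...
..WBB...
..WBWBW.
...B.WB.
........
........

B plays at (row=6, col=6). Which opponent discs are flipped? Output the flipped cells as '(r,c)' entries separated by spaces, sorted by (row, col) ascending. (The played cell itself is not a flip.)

Answer: (4,4) (5,5)

Derivation:
Dir NW: opp run (5,5) (4,4) capped by B -> flip
Dir N: first cell 'B' (not opp) -> no flip
Dir NE: first cell '.' (not opp) -> no flip
Dir W: first cell '.' (not opp) -> no flip
Dir E: first cell '.' (not opp) -> no flip
Dir SW: first cell '.' (not opp) -> no flip
Dir S: first cell '.' (not opp) -> no flip
Dir SE: first cell '.' (not opp) -> no flip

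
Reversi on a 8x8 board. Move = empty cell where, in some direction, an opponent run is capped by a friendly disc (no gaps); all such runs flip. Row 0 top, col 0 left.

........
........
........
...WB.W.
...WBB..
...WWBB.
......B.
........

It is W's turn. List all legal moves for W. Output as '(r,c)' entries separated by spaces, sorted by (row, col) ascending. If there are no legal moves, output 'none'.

Answer: (2,4) (2,5) (3,5) (4,6) (5,7) (7,7)

Derivation:
(2,3): no bracket -> illegal
(2,4): flips 2 -> legal
(2,5): flips 1 -> legal
(3,5): flips 2 -> legal
(4,6): flips 2 -> legal
(4,7): no bracket -> illegal
(5,7): flips 2 -> legal
(6,4): no bracket -> illegal
(6,5): no bracket -> illegal
(6,7): no bracket -> illegal
(7,5): no bracket -> illegal
(7,6): no bracket -> illegal
(7,7): flips 3 -> legal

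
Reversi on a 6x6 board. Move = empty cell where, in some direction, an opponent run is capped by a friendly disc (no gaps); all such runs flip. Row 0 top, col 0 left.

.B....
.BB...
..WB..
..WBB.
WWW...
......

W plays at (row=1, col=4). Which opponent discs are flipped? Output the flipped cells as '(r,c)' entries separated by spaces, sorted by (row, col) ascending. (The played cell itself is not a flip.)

Answer: (2,3)

Derivation:
Dir NW: first cell '.' (not opp) -> no flip
Dir N: first cell '.' (not opp) -> no flip
Dir NE: first cell '.' (not opp) -> no flip
Dir W: first cell '.' (not opp) -> no flip
Dir E: first cell '.' (not opp) -> no flip
Dir SW: opp run (2,3) capped by W -> flip
Dir S: first cell '.' (not opp) -> no flip
Dir SE: first cell '.' (not opp) -> no flip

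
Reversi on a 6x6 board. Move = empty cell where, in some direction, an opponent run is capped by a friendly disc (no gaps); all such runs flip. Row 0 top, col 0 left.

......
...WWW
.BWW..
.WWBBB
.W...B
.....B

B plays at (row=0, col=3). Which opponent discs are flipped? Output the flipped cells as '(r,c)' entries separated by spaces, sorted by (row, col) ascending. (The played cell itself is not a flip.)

Dir NW: edge -> no flip
Dir N: edge -> no flip
Dir NE: edge -> no flip
Dir W: first cell '.' (not opp) -> no flip
Dir E: first cell '.' (not opp) -> no flip
Dir SW: first cell '.' (not opp) -> no flip
Dir S: opp run (1,3) (2,3) capped by B -> flip
Dir SE: opp run (1,4), next='.' -> no flip

Answer: (1,3) (2,3)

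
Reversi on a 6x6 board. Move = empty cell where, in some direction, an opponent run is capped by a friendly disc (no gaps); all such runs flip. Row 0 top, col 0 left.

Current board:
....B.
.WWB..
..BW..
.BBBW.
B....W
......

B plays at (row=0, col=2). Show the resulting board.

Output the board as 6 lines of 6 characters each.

Place B at (0,2); scan 8 dirs for brackets.
Dir NW: edge -> no flip
Dir N: edge -> no flip
Dir NE: edge -> no flip
Dir W: first cell '.' (not opp) -> no flip
Dir E: first cell '.' (not opp) -> no flip
Dir SW: opp run (1,1), next='.' -> no flip
Dir S: opp run (1,2) capped by B -> flip
Dir SE: first cell 'B' (not opp) -> no flip
All flips: (1,2)

Answer: ..B.B.
.WBB..
..BW..
.BBBW.
B....W
......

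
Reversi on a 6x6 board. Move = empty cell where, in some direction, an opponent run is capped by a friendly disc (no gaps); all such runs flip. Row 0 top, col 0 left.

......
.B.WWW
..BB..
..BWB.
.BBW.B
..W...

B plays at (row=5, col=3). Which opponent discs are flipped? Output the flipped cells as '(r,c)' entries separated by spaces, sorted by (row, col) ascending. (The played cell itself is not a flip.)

Dir NW: first cell 'B' (not opp) -> no flip
Dir N: opp run (4,3) (3,3) capped by B -> flip
Dir NE: first cell '.' (not opp) -> no flip
Dir W: opp run (5,2), next='.' -> no flip
Dir E: first cell '.' (not opp) -> no flip
Dir SW: edge -> no flip
Dir S: edge -> no flip
Dir SE: edge -> no flip

Answer: (3,3) (4,3)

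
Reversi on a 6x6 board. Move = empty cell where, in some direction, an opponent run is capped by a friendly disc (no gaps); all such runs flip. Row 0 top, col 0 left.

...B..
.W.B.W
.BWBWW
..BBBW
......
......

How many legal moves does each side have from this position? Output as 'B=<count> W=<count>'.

Answer: B=5 W=7

Derivation:
-- B to move --
(0,0): flips 2 -> legal
(0,1): flips 1 -> legal
(0,2): no bracket -> illegal
(0,4): no bracket -> illegal
(0,5): no bracket -> illegal
(1,0): no bracket -> illegal
(1,2): flips 1 -> legal
(1,4): flips 1 -> legal
(2,0): no bracket -> illegal
(3,1): flips 1 -> legal
(4,4): no bracket -> illegal
(4,5): no bracket -> illegal
B mobility = 5
-- W to move --
(0,2): flips 1 -> legal
(0,4): flips 1 -> legal
(1,0): no bracket -> illegal
(1,2): no bracket -> illegal
(1,4): no bracket -> illegal
(2,0): flips 1 -> legal
(3,0): no bracket -> illegal
(3,1): flips 4 -> legal
(4,1): no bracket -> illegal
(4,2): flips 2 -> legal
(4,3): flips 1 -> legal
(4,4): flips 2 -> legal
(4,5): no bracket -> illegal
W mobility = 7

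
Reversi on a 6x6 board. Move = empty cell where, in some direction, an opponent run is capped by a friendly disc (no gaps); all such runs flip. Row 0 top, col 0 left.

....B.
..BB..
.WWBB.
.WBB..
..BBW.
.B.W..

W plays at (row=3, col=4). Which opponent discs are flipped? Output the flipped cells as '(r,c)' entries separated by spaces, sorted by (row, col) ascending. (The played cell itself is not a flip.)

Dir NW: opp run (2,3) (1,2), next='.' -> no flip
Dir N: opp run (2,4), next='.' -> no flip
Dir NE: first cell '.' (not opp) -> no flip
Dir W: opp run (3,3) (3,2) capped by W -> flip
Dir E: first cell '.' (not opp) -> no flip
Dir SW: opp run (4,3), next='.' -> no flip
Dir S: first cell 'W' (not opp) -> no flip
Dir SE: first cell '.' (not opp) -> no flip

Answer: (3,2) (3,3)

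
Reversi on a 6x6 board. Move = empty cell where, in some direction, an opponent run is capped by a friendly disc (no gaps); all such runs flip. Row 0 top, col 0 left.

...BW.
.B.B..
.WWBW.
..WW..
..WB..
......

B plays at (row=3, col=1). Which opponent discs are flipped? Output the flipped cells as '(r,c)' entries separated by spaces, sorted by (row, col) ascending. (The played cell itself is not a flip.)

Answer: (2,1) (2,2)

Derivation:
Dir NW: first cell '.' (not opp) -> no flip
Dir N: opp run (2,1) capped by B -> flip
Dir NE: opp run (2,2) capped by B -> flip
Dir W: first cell '.' (not opp) -> no flip
Dir E: opp run (3,2) (3,3), next='.' -> no flip
Dir SW: first cell '.' (not opp) -> no flip
Dir S: first cell '.' (not opp) -> no flip
Dir SE: opp run (4,2), next='.' -> no flip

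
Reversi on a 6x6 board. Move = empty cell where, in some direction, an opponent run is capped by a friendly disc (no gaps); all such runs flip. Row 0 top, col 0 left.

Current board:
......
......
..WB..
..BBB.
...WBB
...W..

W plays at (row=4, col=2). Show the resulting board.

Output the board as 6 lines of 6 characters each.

Answer: ......
......
..WB..
..WBB.
..WWBB
...W..

Derivation:
Place W at (4,2); scan 8 dirs for brackets.
Dir NW: first cell '.' (not opp) -> no flip
Dir N: opp run (3,2) capped by W -> flip
Dir NE: opp run (3,3), next='.' -> no flip
Dir W: first cell '.' (not opp) -> no flip
Dir E: first cell 'W' (not opp) -> no flip
Dir SW: first cell '.' (not opp) -> no flip
Dir S: first cell '.' (not opp) -> no flip
Dir SE: first cell 'W' (not opp) -> no flip
All flips: (3,2)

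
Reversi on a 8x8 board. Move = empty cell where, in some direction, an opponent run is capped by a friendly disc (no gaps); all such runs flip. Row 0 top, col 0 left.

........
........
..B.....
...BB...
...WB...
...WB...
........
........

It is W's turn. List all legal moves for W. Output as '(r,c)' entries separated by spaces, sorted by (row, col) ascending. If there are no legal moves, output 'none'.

Answer: (2,3) (2,5) (3,5) (4,5) (5,5) (6,5)

Derivation:
(1,1): no bracket -> illegal
(1,2): no bracket -> illegal
(1,3): no bracket -> illegal
(2,1): no bracket -> illegal
(2,3): flips 1 -> legal
(2,4): no bracket -> illegal
(2,5): flips 1 -> legal
(3,1): no bracket -> illegal
(3,2): no bracket -> illegal
(3,5): flips 1 -> legal
(4,2): no bracket -> illegal
(4,5): flips 1 -> legal
(5,5): flips 1 -> legal
(6,3): no bracket -> illegal
(6,4): no bracket -> illegal
(6,5): flips 1 -> legal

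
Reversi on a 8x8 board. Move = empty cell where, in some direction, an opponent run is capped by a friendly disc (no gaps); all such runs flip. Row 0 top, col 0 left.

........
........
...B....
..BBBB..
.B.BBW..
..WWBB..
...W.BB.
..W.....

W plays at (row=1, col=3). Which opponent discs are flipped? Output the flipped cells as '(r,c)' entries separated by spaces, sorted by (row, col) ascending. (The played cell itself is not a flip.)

Answer: (2,3) (3,3) (4,3)

Derivation:
Dir NW: first cell '.' (not opp) -> no flip
Dir N: first cell '.' (not opp) -> no flip
Dir NE: first cell '.' (not opp) -> no flip
Dir W: first cell '.' (not opp) -> no flip
Dir E: first cell '.' (not opp) -> no flip
Dir SW: first cell '.' (not opp) -> no flip
Dir S: opp run (2,3) (3,3) (4,3) capped by W -> flip
Dir SE: first cell '.' (not opp) -> no flip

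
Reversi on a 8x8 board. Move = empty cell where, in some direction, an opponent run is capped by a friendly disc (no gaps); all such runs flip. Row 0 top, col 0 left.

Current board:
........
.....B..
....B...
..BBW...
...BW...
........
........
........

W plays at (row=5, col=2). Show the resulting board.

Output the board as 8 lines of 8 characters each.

Answer: ........
.....B..
....B...
..BBW...
...WW...
..W.....
........
........

Derivation:
Place W at (5,2); scan 8 dirs for brackets.
Dir NW: first cell '.' (not opp) -> no flip
Dir N: first cell '.' (not opp) -> no flip
Dir NE: opp run (4,3) capped by W -> flip
Dir W: first cell '.' (not opp) -> no flip
Dir E: first cell '.' (not opp) -> no flip
Dir SW: first cell '.' (not opp) -> no flip
Dir S: first cell '.' (not opp) -> no flip
Dir SE: first cell '.' (not opp) -> no flip
All flips: (4,3)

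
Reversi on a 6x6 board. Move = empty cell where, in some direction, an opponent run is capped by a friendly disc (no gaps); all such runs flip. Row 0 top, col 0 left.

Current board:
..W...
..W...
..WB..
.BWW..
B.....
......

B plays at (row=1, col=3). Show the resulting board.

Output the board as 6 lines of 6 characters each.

Place B at (1,3); scan 8 dirs for brackets.
Dir NW: opp run (0,2), next=edge -> no flip
Dir N: first cell '.' (not opp) -> no flip
Dir NE: first cell '.' (not opp) -> no flip
Dir W: opp run (1,2), next='.' -> no flip
Dir E: first cell '.' (not opp) -> no flip
Dir SW: opp run (2,2) capped by B -> flip
Dir S: first cell 'B' (not opp) -> no flip
Dir SE: first cell '.' (not opp) -> no flip
All flips: (2,2)

Answer: ..W...
..WB..
..BB..
.BWW..
B.....
......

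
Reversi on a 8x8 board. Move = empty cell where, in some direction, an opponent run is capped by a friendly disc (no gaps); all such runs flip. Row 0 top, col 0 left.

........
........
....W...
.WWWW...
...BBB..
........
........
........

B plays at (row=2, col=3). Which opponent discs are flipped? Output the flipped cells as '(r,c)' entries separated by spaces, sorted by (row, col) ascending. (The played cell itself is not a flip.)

Answer: (3,3) (3,4)

Derivation:
Dir NW: first cell '.' (not opp) -> no flip
Dir N: first cell '.' (not opp) -> no flip
Dir NE: first cell '.' (not opp) -> no flip
Dir W: first cell '.' (not opp) -> no flip
Dir E: opp run (2,4), next='.' -> no flip
Dir SW: opp run (3,2), next='.' -> no flip
Dir S: opp run (3,3) capped by B -> flip
Dir SE: opp run (3,4) capped by B -> flip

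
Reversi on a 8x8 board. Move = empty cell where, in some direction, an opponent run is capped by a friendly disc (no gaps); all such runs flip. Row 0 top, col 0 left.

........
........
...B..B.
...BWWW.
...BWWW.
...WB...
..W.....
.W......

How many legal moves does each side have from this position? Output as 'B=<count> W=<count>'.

-- B to move --
(2,4): flips 2 -> legal
(2,5): flips 1 -> legal
(2,7): flips 2 -> legal
(3,7): flips 3 -> legal
(4,2): no bracket -> illegal
(4,7): flips 3 -> legal
(5,1): no bracket -> illegal
(5,2): flips 1 -> legal
(5,5): flips 1 -> legal
(5,6): flips 4 -> legal
(5,7): no bracket -> illegal
(6,0): no bracket -> illegal
(6,1): no bracket -> illegal
(6,3): flips 1 -> legal
(6,4): no bracket -> illegal
(7,0): no bracket -> illegal
(7,2): no bracket -> illegal
(7,3): no bracket -> illegal
B mobility = 9
-- W to move --
(1,2): flips 1 -> legal
(1,3): flips 3 -> legal
(1,4): no bracket -> illegal
(1,5): no bracket -> illegal
(1,6): flips 1 -> legal
(1,7): flips 1 -> legal
(2,2): flips 1 -> legal
(2,4): no bracket -> illegal
(2,5): no bracket -> illegal
(2,7): no bracket -> illegal
(3,2): flips 1 -> legal
(3,7): no bracket -> illegal
(4,2): flips 1 -> legal
(5,2): flips 1 -> legal
(5,5): flips 1 -> legal
(6,3): flips 1 -> legal
(6,4): flips 1 -> legal
(6,5): no bracket -> illegal
W mobility = 11

Answer: B=9 W=11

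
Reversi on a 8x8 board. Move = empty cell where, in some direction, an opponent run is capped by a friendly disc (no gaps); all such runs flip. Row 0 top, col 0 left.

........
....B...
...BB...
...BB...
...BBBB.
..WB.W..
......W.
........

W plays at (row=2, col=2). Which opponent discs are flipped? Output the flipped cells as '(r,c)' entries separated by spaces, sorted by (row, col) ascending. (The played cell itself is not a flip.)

Dir NW: first cell '.' (not opp) -> no flip
Dir N: first cell '.' (not opp) -> no flip
Dir NE: first cell '.' (not opp) -> no flip
Dir W: first cell '.' (not opp) -> no flip
Dir E: opp run (2,3) (2,4), next='.' -> no flip
Dir SW: first cell '.' (not opp) -> no flip
Dir S: first cell '.' (not opp) -> no flip
Dir SE: opp run (3,3) (4,4) capped by W -> flip

Answer: (3,3) (4,4)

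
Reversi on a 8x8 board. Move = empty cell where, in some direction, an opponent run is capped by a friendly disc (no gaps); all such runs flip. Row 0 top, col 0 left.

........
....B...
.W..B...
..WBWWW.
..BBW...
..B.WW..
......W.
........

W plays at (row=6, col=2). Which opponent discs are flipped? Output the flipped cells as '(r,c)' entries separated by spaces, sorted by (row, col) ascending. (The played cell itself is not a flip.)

Answer: (4,2) (5,2)

Derivation:
Dir NW: first cell '.' (not opp) -> no flip
Dir N: opp run (5,2) (4,2) capped by W -> flip
Dir NE: first cell '.' (not opp) -> no flip
Dir W: first cell '.' (not opp) -> no flip
Dir E: first cell '.' (not opp) -> no flip
Dir SW: first cell '.' (not opp) -> no flip
Dir S: first cell '.' (not opp) -> no flip
Dir SE: first cell '.' (not opp) -> no flip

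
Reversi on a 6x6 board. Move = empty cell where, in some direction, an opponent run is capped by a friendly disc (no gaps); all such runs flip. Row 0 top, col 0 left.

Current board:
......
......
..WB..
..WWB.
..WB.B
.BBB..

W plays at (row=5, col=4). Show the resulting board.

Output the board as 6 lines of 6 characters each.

Place W at (5,4); scan 8 dirs for brackets.
Dir NW: opp run (4,3) capped by W -> flip
Dir N: first cell '.' (not opp) -> no flip
Dir NE: opp run (4,5), next=edge -> no flip
Dir W: opp run (5,3) (5,2) (5,1), next='.' -> no flip
Dir E: first cell '.' (not opp) -> no flip
Dir SW: edge -> no flip
Dir S: edge -> no flip
Dir SE: edge -> no flip
All flips: (4,3)

Answer: ......
......
..WB..
..WWB.
..WW.B
.BBBW.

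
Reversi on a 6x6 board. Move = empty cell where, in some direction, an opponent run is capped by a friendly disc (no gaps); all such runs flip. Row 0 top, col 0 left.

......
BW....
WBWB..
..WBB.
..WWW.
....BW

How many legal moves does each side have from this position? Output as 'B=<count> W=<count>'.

-- B to move --
(0,0): flips 2 -> legal
(0,1): flips 1 -> legal
(0,2): no bracket -> illegal
(1,2): flips 1 -> legal
(1,3): no bracket -> illegal
(3,0): flips 1 -> legal
(3,1): flips 1 -> legal
(3,5): no bracket -> illegal
(4,1): flips 1 -> legal
(4,5): no bracket -> illegal
(5,1): flips 1 -> legal
(5,2): flips 1 -> legal
(5,3): flips 1 -> legal
B mobility = 9
-- W to move --
(0,0): flips 1 -> legal
(0,1): no bracket -> illegal
(1,2): no bracket -> illegal
(1,3): flips 2 -> legal
(1,4): flips 1 -> legal
(2,4): flips 3 -> legal
(2,5): flips 1 -> legal
(3,0): no bracket -> illegal
(3,1): flips 1 -> legal
(3,5): flips 2 -> legal
(4,5): no bracket -> illegal
(5,3): flips 1 -> legal
W mobility = 8

Answer: B=9 W=8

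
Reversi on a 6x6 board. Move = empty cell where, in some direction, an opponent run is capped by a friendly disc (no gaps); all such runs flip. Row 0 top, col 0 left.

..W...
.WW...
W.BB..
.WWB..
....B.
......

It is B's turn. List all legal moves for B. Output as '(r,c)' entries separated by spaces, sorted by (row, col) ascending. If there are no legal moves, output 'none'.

Answer: (0,0) (0,1) (3,0) (4,0) (4,1) (4,2)

Derivation:
(0,0): flips 1 -> legal
(0,1): flips 1 -> legal
(0,3): no bracket -> illegal
(1,0): no bracket -> illegal
(1,3): no bracket -> illegal
(2,1): no bracket -> illegal
(3,0): flips 2 -> legal
(4,0): flips 1 -> legal
(4,1): flips 1 -> legal
(4,2): flips 1 -> legal
(4,3): no bracket -> illegal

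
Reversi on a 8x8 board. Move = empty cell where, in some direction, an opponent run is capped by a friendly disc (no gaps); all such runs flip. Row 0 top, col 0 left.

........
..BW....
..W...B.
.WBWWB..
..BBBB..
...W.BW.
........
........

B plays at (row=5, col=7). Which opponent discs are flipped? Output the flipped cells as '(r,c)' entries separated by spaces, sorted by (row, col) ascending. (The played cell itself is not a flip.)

Answer: (5,6)

Derivation:
Dir NW: first cell '.' (not opp) -> no flip
Dir N: first cell '.' (not opp) -> no flip
Dir NE: edge -> no flip
Dir W: opp run (5,6) capped by B -> flip
Dir E: edge -> no flip
Dir SW: first cell '.' (not opp) -> no flip
Dir S: first cell '.' (not opp) -> no flip
Dir SE: edge -> no flip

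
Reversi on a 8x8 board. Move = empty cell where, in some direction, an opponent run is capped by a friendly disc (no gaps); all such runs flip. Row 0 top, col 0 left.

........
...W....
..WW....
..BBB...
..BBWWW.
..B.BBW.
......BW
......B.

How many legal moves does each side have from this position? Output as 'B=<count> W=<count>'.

Answer: B=9 W=8

Derivation:
-- B to move --
(0,2): no bracket -> illegal
(0,3): flips 2 -> legal
(0,4): no bracket -> illegal
(1,1): flips 1 -> legal
(1,2): flips 2 -> legal
(1,4): flips 1 -> legal
(2,1): no bracket -> illegal
(2,4): no bracket -> illegal
(3,1): no bracket -> illegal
(3,5): flips 1 -> legal
(3,6): flips 3 -> legal
(3,7): flips 1 -> legal
(4,7): flips 3 -> legal
(5,3): no bracket -> illegal
(5,7): flips 1 -> legal
(6,5): no bracket -> illegal
(7,7): no bracket -> illegal
B mobility = 9
-- W to move --
(2,1): no bracket -> illegal
(2,4): flips 1 -> legal
(2,5): no bracket -> illegal
(3,1): no bracket -> illegal
(3,5): no bracket -> illegal
(4,1): flips 3 -> legal
(5,1): no bracket -> illegal
(5,3): flips 4 -> legal
(5,7): no bracket -> illegal
(6,1): no bracket -> illegal
(6,2): flips 3 -> legal
(6,3): flips 1 -> legal
(6,4): flips 2 -> legal
(6,5): flips 2 -> legal
(7,5): no bracket -> illegal
(7,7): flips 2 -> legal
W mobility = 8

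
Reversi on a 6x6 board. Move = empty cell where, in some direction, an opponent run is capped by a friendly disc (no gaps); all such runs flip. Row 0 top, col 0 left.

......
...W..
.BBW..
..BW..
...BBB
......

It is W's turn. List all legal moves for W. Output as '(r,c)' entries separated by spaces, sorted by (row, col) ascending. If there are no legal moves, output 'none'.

(1,0): no bracket -> illegal
(1,1): flips 1 -> legal
(1,2): no bracket -> illegal
(2,0): flips 2 -> legal
(3,0): no bracket -> illegal
(3,1): flips 2 -> legal
(3,4): no bracket -> illegal
(3,5): no bracket -> illegal
(4,1): flips 1 -> legal
(4,2): no bracket -> illegal
(5,2): no bracket -> illegal
(5,3): flips 1 -> legal
(5,4): no bracket -> illegal
(5,5): flips 1 -> legal

Answer: (1,1) (2,0) (3,1) (4,1) (5,3) (5,5)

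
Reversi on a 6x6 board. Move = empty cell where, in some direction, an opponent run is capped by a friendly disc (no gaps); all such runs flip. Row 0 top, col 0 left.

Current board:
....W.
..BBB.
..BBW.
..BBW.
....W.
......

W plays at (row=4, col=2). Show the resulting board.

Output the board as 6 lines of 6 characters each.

Answer: ....W.
..BBB.
..BBW.
..BWW.
..W.W.
......

Derivation:
Place W at (4,2); scan 8 dirs for brackets.
Dir NW: first cell '.' (not opp) -> no flip
Dir N: opp run (3,2) (2,2) (1,2), next='.' -> no flip
Dir NE: opp run (3,3) capped by W -> flip
Dir W: first cell '.' (not opp) -> no flip
Dir E: first cell '.' (not opp) -> no flip
Dir SW: first cell '.' (not opp) -> no flip
Dir S: first cell '.' (not opp) -> no flip
Dir SE: first cell '.' (not opp) -> no flip
All flips: (3,3)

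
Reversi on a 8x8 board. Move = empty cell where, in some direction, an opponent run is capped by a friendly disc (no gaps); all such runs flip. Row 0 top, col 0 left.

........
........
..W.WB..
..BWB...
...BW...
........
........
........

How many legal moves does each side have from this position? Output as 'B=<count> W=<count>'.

-- B to move --
(1,1): no bracket -> illegal
(1,2): flips 1 -> legal
(1,3): no bracket -> illegal
(1,4): flips 1 -> legal
(1,5): no bracket -> illegal
(2,1): no bracket -> illegal
(2,3): flips 2 -> legal
(3,1): no bracket -> illegal
(3,5): no bracket -> illegal
(4,2): no bracket -> illegal
(4,5): flips 1 -> legal
(5,3): no bracket -> illegal
(5,4): flips 1 -> legal
(5,5): no bracket -> illegal
B mobility = 5
-- W to move --
(1,4): no bracket -> illegal
(1,5): no bracket -> illegal
(1,6): no bracket -> illegal
(2,1): no bracket -> illegal
(2,3): no bracket -> illegal
(2,6): flips 1 -> legal
(3,1): flips 1 -> legal
(3,5): flips 1 -> legal
(3,6): no bracket -> illegal
(4,1): no bracket -> illegal
(4,2): flips 2 -> legal
(4,5): no bracket -> illegal
(5,2): no bracket -> illegal
(5,3): flips 1 -> legal
(5,4): no bracket -> illegal
W mobility = 5

Answer: B=5 W=5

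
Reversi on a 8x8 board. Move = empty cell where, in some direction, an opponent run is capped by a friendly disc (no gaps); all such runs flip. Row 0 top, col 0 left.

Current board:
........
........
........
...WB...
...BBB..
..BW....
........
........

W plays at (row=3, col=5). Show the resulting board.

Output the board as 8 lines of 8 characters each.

Answer: ........
........
........
...WWW..
...BWB..
..BW....
........
........

Derivation:
Place W at (3,5); scan 8 dirs for brackets.
Dir NW: first cell '.' (not opp) -> no flip
Dir N: first cell '.' (not opp) -> no flip
Dir NE: first cell '.' (not opp) -> no flip
Dir W: opp run (3,4) capped by W -> flip
Dir E: first cell '.' (not opp) -> no flip
Dir SW: opp run (4,4) capped by W -> flip
Dir S: opp run (4,5), next='.' -> no flip
Dir SE: first cell '.' (not opp) -> no flip
All flips: (3,4) (4,4)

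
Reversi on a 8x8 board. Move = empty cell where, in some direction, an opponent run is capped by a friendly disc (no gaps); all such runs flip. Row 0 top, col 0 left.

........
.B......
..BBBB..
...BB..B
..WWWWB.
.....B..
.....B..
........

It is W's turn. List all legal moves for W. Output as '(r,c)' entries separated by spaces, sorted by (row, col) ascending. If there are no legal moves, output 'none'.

(0,0): flips 3 -> legal
(0,1): no bracket -> illegal
(0,2): no bracket -> illegal
(1,0): no bracket -> illegal
(1,2): flips 2 -> legal
(1,3): flips 2 -> legal
(1,4): flips 2 -> legal
(1,5): flips 2 -> legal
(1,6): flips 2 -> legal
(2,0): no bracket -> illegal
(2,1): no bracket -> illegal
(2,6): no bracket -> illegal
(2,7): no bracket -> illegal
(3,1): no bracket -> illegal
(3,2): no bracket -> illegal
(3,5): no bracket -> illegal
(3,6): no bracket -> illegal
(4,7): flips 1 -> legal
(5,4): no bracket -> illegal
(5,6): no bracket -> illegal
(5,7): no bracket -> illegal
(6,4): no bracket -> illegal
(6,6): flips 1 -> legal
(7,4): no bracket -> illegal
(7,5): flips 2 -> legal
(7,6): no bracket -> illegal

Answer: (0,0) (1,2) (1,3) (1,4) (1,5) (1,6) (4,7) (6,6) (7,5)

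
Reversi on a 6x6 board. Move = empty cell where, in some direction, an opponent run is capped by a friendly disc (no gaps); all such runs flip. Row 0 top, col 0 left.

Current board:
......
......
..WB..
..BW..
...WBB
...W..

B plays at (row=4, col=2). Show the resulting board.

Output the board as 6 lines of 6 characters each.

Answer: ......
......
..WB..
..BW..
..BBBB
...W..

Derivation:
Place B at (4,2); scan 8 dirs for brackets.
Dir NW: first cell '.' (not opp) -> no flip
Dir N: first cell 'B' (not opp) -> no flip
Dir NE: opp run (3,3), next='.' -> no flip
Dir W: first cell '.' (not opp) -> no flip
Dir E: opp run (4,3) capped by B -> flip
Dir SW: first cell '.' (not opp) -> no flip
Dir S: first cell '.' (not opp) -> no flip
Dir SE: opp run (5,3), next=edge -> no flip
All flips: (4,3)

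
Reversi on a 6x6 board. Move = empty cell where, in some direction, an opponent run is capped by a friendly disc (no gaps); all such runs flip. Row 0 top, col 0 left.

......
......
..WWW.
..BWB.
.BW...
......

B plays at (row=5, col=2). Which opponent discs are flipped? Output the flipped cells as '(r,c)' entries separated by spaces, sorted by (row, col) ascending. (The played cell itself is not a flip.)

Dir NW: first cell 'B' (not opp) -> no flip
Dir N: opp run (4,2) capped by B -> flip
Dir NE: first cell '.' (not opp) -> no flip
Dir W: first cell '.' (not opp) -> no flip
Dir E: first cell '.' (not opp) -> no flip
Dir SW: edge -> no flip
Dir S: edge -> no flip
Dir SE: edge -> no flip

Answer: (4,2)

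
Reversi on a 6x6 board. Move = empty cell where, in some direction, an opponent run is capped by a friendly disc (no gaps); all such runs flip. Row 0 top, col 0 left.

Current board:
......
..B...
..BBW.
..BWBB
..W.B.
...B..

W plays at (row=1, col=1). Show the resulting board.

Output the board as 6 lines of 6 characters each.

Place W at (1,1); scan 8 dirs for brackets.
Dir NW: first cell '.' (not opp) -> no flip
Dir N: first cell '.' (not opp) -> no flip
Dir NE: first cell '.' (not opp) -> no flip
Dir W: first cell '.' (not opp) -> no flip
Dir E: opp run (1,2), next='.' -> no flip
Dir SW: first cell '.' (not opp) -> no flip
Dir S: first cell '.' (not opp) -> no flip
Dir SE: opp run (2,2) capped by W -> flip
All flips: (2,2)

Answer: ......
.WB...
..WBW.
..BWBB
..W.B.
...B..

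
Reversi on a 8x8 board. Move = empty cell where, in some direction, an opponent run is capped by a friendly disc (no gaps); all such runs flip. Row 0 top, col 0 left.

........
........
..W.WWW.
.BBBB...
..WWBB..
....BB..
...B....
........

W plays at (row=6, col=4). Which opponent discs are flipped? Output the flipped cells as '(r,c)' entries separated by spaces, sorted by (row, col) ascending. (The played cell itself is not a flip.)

Answer: (3,4) (4,4) (5,4)

Derivation:
Dir NW: first cell '.' (not opp) -> no flip
Dir N: opp run (5,4) (4,4) (3,4) capped by W -> flip
Dir NE: opp run (5,5), next='.' -> no flip
Dir W: opp run (6,3), next='.' -> no flip
Dir E: first cell '.' (not opp) -> no flip
Dir SW: first cell '.' (not opp) -> no flip
Dir S: first cell '.' (not opp) -> no flip
Dir SE: first cell '.' (not opp) -> no flip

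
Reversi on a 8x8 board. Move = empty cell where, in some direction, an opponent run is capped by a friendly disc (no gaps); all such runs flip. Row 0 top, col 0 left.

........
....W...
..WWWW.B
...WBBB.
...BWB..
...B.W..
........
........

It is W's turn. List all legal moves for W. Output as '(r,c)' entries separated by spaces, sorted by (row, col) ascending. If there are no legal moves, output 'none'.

(1,6): no bracket -> illegal
(1,7): no bracket -> illegal
(2,6): flips 1 -> legal
(3,2): no bracket -> illegal
(3,7): flips 3 -> legal
(4,2): flips 1 -> legal
(4,6): flips 2 -> legal
(4,7): flips 1 -> legal
(5,2): flips 2 -> legal
(5,4): no bracket -> illegal
(5,6): flips 2 -> legal
(6,2): flips 1 -> legal
(6,3): flips 2 -> legal
(6,4): no bracket -> illegal

Answer: (2,6) (3,7) (4,2) (4,6) (4,7) (5,2) (5,6) (6,2) (6,3)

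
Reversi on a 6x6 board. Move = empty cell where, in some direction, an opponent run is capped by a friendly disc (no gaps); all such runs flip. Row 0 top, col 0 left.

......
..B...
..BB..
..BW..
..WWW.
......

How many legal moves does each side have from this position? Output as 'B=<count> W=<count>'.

-- B to move --
(2,4): no bracket -> illegal
(3,1): no bracket -> illegal
(3,4): flips 1 -> legal
(3,5): no bracket -> illegal
(4,1): no bracket -> illegal
(4,5): no bracket -> illegal
(5,1): no bracket -> illegal
(5,2): flips 1 -> legal
(5,3): flips 2 -> legal
(5,4): flips 1 -> legal
(5,5): flips 2 -> legal
B mobility = 5
-- W to move --
(0,1): no bracket -> illegal
(0,2): flips 3 -> legal
(0,3): no bracket -> illegal
(1,1): flips 1 -> legal
(1,3): flips 1 -> legal
(1,4): no bracket -> illegal
(2,1): flips 1 -> legal
(2,4): no bracket -> illegal
(3,1): flips 1 -> legal
(3,4): no bracket -> illegal
(4,1): no bracket -> illegal
W mobility = 5

Answer: B=5 W=5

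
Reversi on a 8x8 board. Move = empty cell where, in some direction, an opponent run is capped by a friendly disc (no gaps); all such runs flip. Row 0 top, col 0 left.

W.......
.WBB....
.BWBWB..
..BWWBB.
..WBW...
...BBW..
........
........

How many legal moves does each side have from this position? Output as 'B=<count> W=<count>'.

Answer: B=8 W=15

Derivation:
-- B to move --
(0,1): flips 1 -> legal
(0,2): no bracket -> illegal
(1,0): flips 1 -> legal
(1,4): flips 3 -> legal
(1,5): no bracket -> illegal
(2,0): no bracket -> illegal
(3,1): flips 2 -> legal
(4,1): flips 1 -> legal
(4,5): flips 2 -> legal
(4,6): no bracket -> illegal
(5,1): no bracket -> illegal
(5,2): flips 1 -> legal
(5,6): flips 1 -> legal
(6,4): no bracket -> illegal
(6,5): no bracket -> illegal
(6,6): no bracket -> illegal
B mobility = 8
-- W to move --
(0,1): flips 2 -> legal
(0,2): flips 2 -> legal
(0,3): flips 2 -> legal
(0,4): flips 1 -> legal
(1,0): no bracket -> illegal
(1,4): flips 2 -> legal
(1,5): no bracket -> illegal
(1,6): flips 1 -> legal
(2,0): flips 1 -> legal
(2,6): flips 2 -> legal
(2,7): no bracket -> illegal
(3,0): no bracket -> illegal
(3,1): flips 2 -> legal
(3,7): flips 2 -> legal
(4,1): no bracket -> illegal
(4,5): no bracket -> illegal
(4,6): flips 1 -> legal
(4,7): no bracket -> illegal
(5,2): flips 3 -> legal
(6,2): flips 1 -> legal
(6,3): flips 2 -> legal
(6,4): flips 2 -> legal
(6,5): no bracket -> illegal
W mobility = 15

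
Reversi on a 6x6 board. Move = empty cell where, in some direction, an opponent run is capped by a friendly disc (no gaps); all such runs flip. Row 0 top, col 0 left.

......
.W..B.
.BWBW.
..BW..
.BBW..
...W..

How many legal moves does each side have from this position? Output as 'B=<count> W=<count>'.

Answer: B=7 W=8

Derivation:
-- B to move --
(0,0): no bracket -> illegal
(0,1): flips 1 -> legal
(0,2): no bracket -> illegal
(1,0): no bracket -> illegal
(1,2): flips 1 -> legal
(1,3): no bracket -> illegal
(1,5): flips 2 -> legal
(2,0): no bracket -> illegal
(2,5): flips 1 -> legal
(3,1): no bracket -> illegal
(3,4): flips 2 -> legal
(3,5): no bracket -> illegal
(4,4): flips 1 -> legal
(5,2): no bracket -> illegal
(5,4): flips 1 -> legal
B mobility = 7
-- W to move --
(0,3): no bracket -> illegal
(0,4): flips 1 -> legal
(0,5): no bracket -> illegal
(1,0): flips 2 -> legal
(1,2): no bracket -> illegal
(1,3): flips 1 -> legal
(1,5): no bracket -> illegal
(2,0): flips 1 -> legal
(2,5): no bracket -> illegal
(3,0): no bracket -> illegal
(3,1): flips 3 -> legal
(3,4): no bracket -> illegal
(4,0): flips 2 -> legal
(5,0): no bracket -> illegal
(5,1): flips 1 -> legal
(5,2): flips 2 -> legal
W mobility = 8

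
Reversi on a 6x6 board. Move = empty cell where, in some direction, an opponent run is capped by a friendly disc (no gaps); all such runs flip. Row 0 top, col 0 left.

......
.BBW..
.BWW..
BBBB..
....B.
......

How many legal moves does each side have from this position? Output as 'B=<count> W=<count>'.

-- B to move --
(0,2): no bracket -> illegal
(0,3): flips 2 -> legal
(0,4): flips 2 -> legal
(1,4): flips 2 -> legal
(2,4): flips 2 -> legal
(3,4): flips 1 -> legal
B mobility = 5
-- W to move --
(0,0): flips 1 -> legal
(0,1): flips 1 -> legal
(0,2): flips 1 -> legal
(0,3): no bracket -> illegal
(1,0): flips 2 -> legal
(2,0): flips 1 -> legal
(2,4): no bracket -> illegal
(3,4): no bracket -> illegal
(3,5): no bracket -> illegal
(4,0): flips 1 -> legal
(4,1): flips 1 -> legal
(4,2): flips 1 -> legal
(4,3): flips 1 -> legal
(4,5): no bracket -> illegal
(5,3): no bracket -> illegal
(5,4): no bracket -> illegal
(5,5): flips 2 -> legal
W mobility = 10

Answer: B=5 W=10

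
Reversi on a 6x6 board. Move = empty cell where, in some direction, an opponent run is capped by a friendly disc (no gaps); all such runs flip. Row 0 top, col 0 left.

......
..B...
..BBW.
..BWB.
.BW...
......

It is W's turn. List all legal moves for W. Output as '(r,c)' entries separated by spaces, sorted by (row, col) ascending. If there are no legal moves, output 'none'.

Answer: (0,2) (1,1) (1,3) (2,1) (3,1) (3,5) (4,0) (4,4)

Derivation:
(0,1): no bracket -> illegal
(0,2): flips 3 -> legal
(0,3): no bracket -> illegal
(1,1): flips 1 -> legal
(1,3): flips 1 -> legal
(1,4): no bracket -> illegal
(2,1): flips 2 -> legal
(2,5): no bracket -> illegal
(3,0): no bracket -> illegal
(3,1): flips 1 -> legal
(3,5): flips 1 -> legal
(4,0): flips 1 -> legal
(4,3): no bracket -> illegal
(4,4): flips 1 -> legal
(4,5): no bracket -> illegal
(5,0): no bracket -> illegal
(5,1): no bracket -> illegal
(5,2): no bracket -> illegal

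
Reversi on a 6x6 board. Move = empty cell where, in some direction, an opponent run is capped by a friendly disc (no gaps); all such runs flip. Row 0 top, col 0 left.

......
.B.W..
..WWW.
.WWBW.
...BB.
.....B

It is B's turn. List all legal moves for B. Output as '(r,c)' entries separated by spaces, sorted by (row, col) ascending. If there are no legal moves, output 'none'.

Answer: (0,3) (1,4) (1,5) (2,1) (2,5) (3,0) (3,5)

Derivation:
(0,2): no bracket -> illegal
(0,3): flips 2 -> legal
(0,4): no bracket -> illegal
(1,2): no bracket -> illegal
(1,4): flips 2 -> legal
(1,5): flips 1 -> legal
(2,0): no bracket -> illegal
(2,1): flips 1 -> legal
(2,5): flips 1 -> legal
(3,0): flips 2 -> legal
(3,5): flips 1 -> legal
(4,0): no bracket -> illegal
(4,1): no bracket -> illegal
(4,2): no bracket -> illegal
(4,5): no bracket -> illegal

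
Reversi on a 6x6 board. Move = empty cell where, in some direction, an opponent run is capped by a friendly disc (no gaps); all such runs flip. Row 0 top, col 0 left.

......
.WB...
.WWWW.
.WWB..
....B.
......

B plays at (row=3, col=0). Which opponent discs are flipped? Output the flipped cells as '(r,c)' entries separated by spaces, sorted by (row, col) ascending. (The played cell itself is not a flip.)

Answer: (2,1) (3,1) (3,2)

Derivation:
Dir NW: edge -> no flip
Dir N: first cell '.' (not opp) -> no flip
Dir NE: opp run (2,1) capped by B -> flip
Dir W: edge -> no flip
Dir E: opp run (3,1) (3,2) capped by B -> flip
Dir SW: edge -> no flip
Dir S: first cell '.' (not opp) -> no flip
Dir SE: first cell '.' (not opp) -> no flip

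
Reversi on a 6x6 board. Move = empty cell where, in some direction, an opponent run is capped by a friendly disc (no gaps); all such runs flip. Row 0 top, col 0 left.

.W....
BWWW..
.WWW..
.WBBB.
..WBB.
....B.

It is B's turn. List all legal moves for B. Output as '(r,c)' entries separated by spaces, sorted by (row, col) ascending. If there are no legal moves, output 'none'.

(0,0): flips 2 -> legal
(0,2): flips 2 -> legal
(0,3): flips 2 -> legal
(0,4): no bracket -> illegal
(1,4): flips 4 -> legal
(2,0): no bracket -> illegal
(2,4): no bracket -> illegal
(3,0): flips 1 -> legal
(4,0): no bracket -> illegal
(4,1): flips 1 -> legal
(5,1): flips 1 -> legal
(5,2): flips 1 -> legal
(5,3): no bracket -> illegal

Answer: (0,0) (0,2) (0,3) (1,4) (3,0) (4,1) (5,1) (5,2)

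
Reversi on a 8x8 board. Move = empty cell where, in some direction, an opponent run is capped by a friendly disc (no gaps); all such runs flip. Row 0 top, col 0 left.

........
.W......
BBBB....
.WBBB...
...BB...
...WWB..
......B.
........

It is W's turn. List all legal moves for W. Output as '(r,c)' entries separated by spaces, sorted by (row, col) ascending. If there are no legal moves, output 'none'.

Answer: (1,0) (1,3) (2,4) (3,5) (5,6) (7,7)

Derivation:
(1,0): flips 3 -> legal
(1,2): no bracket -> illegal
(1,3): flips 4 -> legal
(1,4): no bracket -> illegal
(2,4): flips 2 -> legal
(2,5): no bracket -> illegal
(3,0): no bracket -> illegal
(3,5): flips 4 -> legal
(4,1): no bracket -> illegal
(4,2): no bracket -> illegal
(4,5): no bracket -> illegal
(4,6): no bracket -> illegal
(5,2): no bracket -> illegal
(5,6): flips 1 -> legal
(5,7): no bracket -> illegal
(6,4): no bracket -> illegal
(6,5): no bracket -> illegal
(6,7): no bracket -> illegal
(7,5): no bracket -> illegal
(7,6): no bracket -> illegal
(7,7): flips 5 -> legal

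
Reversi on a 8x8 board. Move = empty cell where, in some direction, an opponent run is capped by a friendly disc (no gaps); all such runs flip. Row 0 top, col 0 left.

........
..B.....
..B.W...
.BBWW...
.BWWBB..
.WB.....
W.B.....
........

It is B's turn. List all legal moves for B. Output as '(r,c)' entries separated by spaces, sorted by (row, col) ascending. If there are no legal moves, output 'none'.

(1,3): no bracket -> illegal
(1,4): flips 2 -> legal
(1,5): no bracket -> illegal
(2,3): flips 1 -> legal
(2,5): flips 2 -> legal
(3,5): flips 2 -> legal
(4,0): flips 1 -> legal
(5,0): flips 1 -> legal
(5,3): flips 1 -> legal
(5,4): flips 1 -> legal
(6,1): flips 1 -> legal
(7,0): no bracket -> illegal
(7,1): no bracket -> illegal

Answer: (1,4) (2,3) (2,5) (3,5) (4,0) (5,0) (5,3) (5,4) (6,1)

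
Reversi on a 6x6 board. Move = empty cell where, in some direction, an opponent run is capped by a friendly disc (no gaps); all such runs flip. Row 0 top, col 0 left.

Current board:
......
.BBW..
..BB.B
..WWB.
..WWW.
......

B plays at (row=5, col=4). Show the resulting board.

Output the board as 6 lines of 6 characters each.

Answer: ......
.BBW..
..BB.B
..WWB.
..WWB.
....B.

Derivation:
Place B at (5,4); scan 8 dirs for brackets.
Dir NW: opp run (4,3) (3,2), next='.' -> no flip
Dir N: opp run (4,4) capped by B -> flip
Dir NE: first cell '.' (not opp) -> no flip
Dir W: first cell '.' (not opp) -> no flip
Dir E: first cell '.' (not opp) -> no flip
Dir SW: edge -> no flip
Dir S: edge -> no flip
Dir SE: edge -> no flip
All flips: (4,4)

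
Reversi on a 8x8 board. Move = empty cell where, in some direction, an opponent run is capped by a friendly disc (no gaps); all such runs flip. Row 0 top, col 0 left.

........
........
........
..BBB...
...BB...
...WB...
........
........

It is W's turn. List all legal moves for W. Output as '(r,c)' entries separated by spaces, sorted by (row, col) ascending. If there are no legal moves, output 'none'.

(2,1): no bracket -> illegal
(2,2): no bracket -> illegal
(2,3): flips 2 -> legal
(2,4): no bracket -> illegal
(2,5): no bracket -> illegal
(3,1): no bracket -> illegal
(3,5): flips 1 -> legal
(4,1): no bracket -> illegal
(4,2): no bracket -> illegal
(4,5): no bracket -> illegal
(5,2): no bracket -> illegal
(5,5): flips 1 -> legal
(6,3): no bracket -> illegal
(6,4): no bracket -> illegal
(6,5): no bracket -> illegal

Answer: (2,3) (3,5) (5,5)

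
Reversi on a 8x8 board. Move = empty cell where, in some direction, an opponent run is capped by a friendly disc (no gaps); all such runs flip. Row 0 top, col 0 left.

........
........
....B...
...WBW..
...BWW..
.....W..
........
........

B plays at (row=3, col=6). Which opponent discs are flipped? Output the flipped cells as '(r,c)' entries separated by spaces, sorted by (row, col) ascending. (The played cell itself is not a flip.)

Answer: (3,5)

Derivation:
Dir NW: first cell '.' (not opp) -> no flip
Dir N: first cell '.' (not opp) -> no flip
Dir NE: first cell '.' (not opp) -> no flip
Dir W: opp run (3,5) capped by B -> flip
Dir E: first cell '.' (not opp) -> no flip
Dir SW: opp run (4,5), next='.' -> no flip
Dir S: first cell '.' (not opp) -> no flip
Dir SE: first cell '.' (not opp) -> no flip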